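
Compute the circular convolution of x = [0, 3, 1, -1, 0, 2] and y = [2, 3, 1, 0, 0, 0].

(x ⊛ y)[n] = Σ(m=0 to 5) x[m] · y[(n-m) mod 6]

Computing each output sample:
(x ⊛ y)[0] = 6
(x ⊛ y)[1] = 8
(x ⊛ y)[2] = 11
(x ⊛ y)[3] = 4
(x ⊛ y)[4] = -2
(x ⊛ y)[5] = 3

x ⊛ y = [6, 8, 11, 4, -2, 3]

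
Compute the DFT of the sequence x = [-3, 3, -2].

X[k] = Σ(n=0 to 2) x[n] · ω_3^(nk)
where ω_3 = e^(-2πi/3)

Computing each X[k]:
X[0] = -2
X[1] = -3.5000-4.3301i
X[2] = -3.5000+4.3301i

X = [-2, -3.5000-4.3301i, -3.5000+4.3301i]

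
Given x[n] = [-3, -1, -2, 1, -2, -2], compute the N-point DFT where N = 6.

X[k] = Σ(n=0 to 5) x[n] · ω_6^(nk)
where ω_6 = e^(-2πi/6)

Computing each X[k]:
X[0] = -9
X[1] = -3.5000-0.8660i
X[2] = 1.5000-0.8660i
X[3] = -5
X[4] = 1.5000+0.8660i
X[5] = -3.5000+0.8660i

X = [-9, -3.5000-0.8660i, 1.5000-0.8660i, -5, 1.5000+0.8660i, -3.5000+0.8660i]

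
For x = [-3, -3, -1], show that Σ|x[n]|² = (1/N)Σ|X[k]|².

Time domain:
Σ|x[n]|² = |-3|² + |-3|² + |-1|² = 19.0000

Frequency domain:
(1/3)Σ|X[k]|² = (1/3)(|-7|² + |-1.0000+1.7321i|² + |-1.0000-1.7321i|²) = (1/3)·57.0000 = 19.0000

Both sides agree, confirming Parseval's theorem.

Σ|x[n]|² = (1/N)Σ|X[k]|² = 19.0000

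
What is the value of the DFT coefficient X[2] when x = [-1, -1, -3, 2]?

X[2] = Σ(n=0 to 3) x[n] · ω_4^(2n) where ω_4 = e^(-2πi/4)
= (-1)·ω_4^0 + (-1)·ω_4^2 + (-3)·ω_4^4 + (2)·ω_4^6

X[2] = -5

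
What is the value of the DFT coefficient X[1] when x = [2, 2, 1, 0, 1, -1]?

X[1] = Σ(n=0 to 5) x[n] · ω_6^(1n) where ω_6 = e^(-2πi/6)
= (2)·ω_6^0 + (2)·ω_6^1 + (1)·ω_6^2 + (0)·ω_6^3 + (1)·ω_6^4 + (-1)·ω_6^5

X[1] = 1.5000-2.5981i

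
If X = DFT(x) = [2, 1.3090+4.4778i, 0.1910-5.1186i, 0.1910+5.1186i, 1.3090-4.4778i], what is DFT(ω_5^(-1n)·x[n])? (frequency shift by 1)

Modulation property: DFT(ω_5^(-1n)·x[n]) = X[(k-1) mod 5], so circularly shift X by 1 positions.

X[k-1] = [1.3090-4.4778i, 2, 1.3090+4.4778i, 0.1910-5.1186i, 0.1910+5.1186i]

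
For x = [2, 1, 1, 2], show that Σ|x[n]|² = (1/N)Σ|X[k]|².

Time domain:
Σ|x[n]|² = |2|² + |1|² + |1|² + |2|² = 10.0000

Frequency domain:
(1/4)Σ|X[k]|² = (1/4)(|6|² + |1+1i|² + |0|² + |1-1i|²) = (1/4)·40.0000 = 10.0000

Both sides agree, confirming Parseval's theorem.

Σ|x[n]|² = (1/N)Σ|X[k]|² = 10.0000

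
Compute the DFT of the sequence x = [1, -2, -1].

X[k] = Σ(n=0 to 2) x[n] · ω_3^(nk)
where ω_3 = e^(-2πi/3)

Computing each X[k]:
X[0] = -2
X[1] = 2.5000+0.8660i
X[2] = 2.5000-0.8660i

X = [-2, 2.5000+0.8660i, 2.5000-0.8660i]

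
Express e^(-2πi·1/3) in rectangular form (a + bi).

ω_3^1 = e^(-2πi·1/3)
= cos(-2π·1/3) + i·sin(-2π·1/3)
= cos(-2π/3) + i·sin(-2π/3)

ω_3^1 = cos(-2π/3) + i·sin(-2π/3) = -0.5000-0.8660i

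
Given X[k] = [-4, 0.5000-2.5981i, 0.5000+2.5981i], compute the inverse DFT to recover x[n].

x[n] = (1/3) Σ(k=0 to 2) X[k] · e^(2πikn/3)

Computing each x[n]:
x[0] = -1
x[1] = 0
x[2] = -3

x = [-1, 0, -3]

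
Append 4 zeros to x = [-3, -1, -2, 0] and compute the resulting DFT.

Original 4-point DFT: [-6, -1+1i, -4, -1-1i]
Zero-padded 8-point DFT provides frequency interpolation.

DFT_8([x, 0, ...]) = [-6, -3.7071+2.7071i, -1+1i, -2.2929-1.2929i, -4, -2.2929+1.2929i, -1-1i, -3.7071-2.7071i]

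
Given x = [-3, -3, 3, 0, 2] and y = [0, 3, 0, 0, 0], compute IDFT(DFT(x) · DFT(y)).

(x ⊛ y)[n] = Σ(m=0 to 4) x[m] · y[(n-m) mod 5]

Computing each output sample:
(x ⊛ y)[0] = 6
(x ⊛ y)[1] = -9
(x ⊛ y)[2] = -9
(x ⊛ y)[3] = 9
(x ⊛ y)[4] = 0

x ⊛ y = [6, -9, -9, 9, 0]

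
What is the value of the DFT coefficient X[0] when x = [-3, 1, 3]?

X[0] = Σ(n=0 to 2) x[n] · ω_3^0 = Σ x[n]
= (-3) + (1) + (3)

X[0] = 1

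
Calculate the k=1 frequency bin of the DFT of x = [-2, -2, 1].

X[1] = Σ(n=0 to 2) x[n] · ω_3^(1n) where ω_3 = e^(-2πi/3)
= (-2)·ω_3^0 + (-2)·ω_3^1 + (1)·ω_3^2

X[1] = -1.5000+2.5981i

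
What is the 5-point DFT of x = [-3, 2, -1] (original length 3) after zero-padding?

Original 3-point DFT: [-2, -3.5000-2.5981i, -3.5000+2.5981i]
Zero-padded 5-point DFT provides frequency interpolation.

DFT_5([x, 0, ...]) = [-2, -1.5729-1.3143i, -4.9271-2.1266i, -4.9271+2.1266i, -1.5729+1.3143i]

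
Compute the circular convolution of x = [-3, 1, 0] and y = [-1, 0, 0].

(x ⊛ y)[n] = Σ(m=0 to 2) x[m] · y[(n-m) mod 3]

Computing each output sample:
(x ⊛ y)[0] = 3
(x ⊛ y)[1] = -1
(x ⊛ y)[2] = 0

x ⊛ y = [3, -1, 0]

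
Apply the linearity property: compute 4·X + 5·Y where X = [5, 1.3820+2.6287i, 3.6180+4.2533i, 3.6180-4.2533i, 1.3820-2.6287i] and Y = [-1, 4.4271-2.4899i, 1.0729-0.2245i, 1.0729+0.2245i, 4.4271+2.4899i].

By linearity: DFT(4x + 5y) = 4·DFT(x) + 5·DFT(y)
= 4·[5, 1.3820+2.6287i, 3.6180+4.2533i, 3.6180-4.2533i, 1.3820-2.6287i] + 5·[-1, 4.4271-2.4899i, 1.0729-0.2245i, 1.0729+0.2245i, 4.4271+2.4899i]

Computing element-wise:
Z[0] = 4·(5) + 5·(-1) = 15
Z[1] = 4·(1.3820+2.6287i) + 5·(4.4271-2.4899i) = 27.6635-1.9347i
Z[2] = 4·(3.6180+4.2533i) + 5·(1.0729-0.2245i) = 19.8365+15.8907i
Z[3] = 4·(3.6180-4.2533i) + 5·(1.0729+0.2245i) = 19.8365-15.8907i
Z[4] = 4·(1.3820-2.6287i) + 5·(4.4271+2.4899i) = 27.6635+1.9347i

DFT(4x + 5y) = 4·X + 5·Y = [15, 27.6635-1.9347i, 19.8365+15.8907i, 19.8365-15.8907i, 27.6635+1.9347i]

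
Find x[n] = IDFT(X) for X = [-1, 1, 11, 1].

x[n] = (1/4) Σ(k=0 to 3) X[k] · e^(2πikn/4)

Computing each x[n]:
x[0] = 3
x[1] = -3
x[2] = 2
x[3] = -3

x = [3, -3, 2, -3]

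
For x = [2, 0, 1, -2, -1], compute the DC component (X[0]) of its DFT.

X[0] = Σ(n=0 to 4) x[n] · ω_5^0 = Σ x[n]
= (2) + (0) + (1) + (-2) + (-1)

X[0] = 0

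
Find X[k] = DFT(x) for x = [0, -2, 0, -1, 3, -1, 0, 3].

X[k] = Σ(n=0 to 7) x[n] · ω_8^(nk)
where ω_8 = e^(-2πi/8)

Computing each X[k]:
X[0] = 2
X[1] = -0.8787+3.5355i
X[2] = 3+5i
X[3] = -5.1213+3.5355i
X[4] = 4
X[5] = -5.1213-3.5355i
X[6] = 3-5i
X[7] = -0.8787-3.5355i

X = [2, -0.8787+3.5355i, 3+5i, -5.1213+3.5355i, 4, -5.1213-3.5355i, 3-5i, -0.8787-3.5355i]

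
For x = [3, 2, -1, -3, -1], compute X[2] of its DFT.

X[2] = Σ(n=0 to 4) x[n] · ω_5^(2n) where ω_5 = e^(-2πi/5)
= (3)·ω_5^0 + (2)·ω_5^2 + (-1)·ω_5^4 + (-3)·ω_5^6 + (-1)·ω_5^8

X[2] = 0.9549+0.1388i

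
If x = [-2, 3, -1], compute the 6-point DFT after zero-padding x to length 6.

Original 3-point DFT: [0, -3.0000-3.4641i, -3.0000+3.4641i]
Zero-padded 6-point DFT provides frequency interpolation.

DFT_6([x, 0, ...]) = [0, -1.7321i, -3.0000-3.4641i, -6, -3.0000+3.4641i, 1.7321i]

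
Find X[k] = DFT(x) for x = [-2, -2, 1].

X[k] = Σ(n=0 to 2) x[n] · ω_3^(nk)
where ω_3 = e^(-2πi/3)

Computing each X[k]:
X[0] = -3
X[1] = -1.5000+2.5981i
X[2] = -1.5000-2.5981i

X = [-3, -1.5000+2.5981i, -1.5000-2.5981i]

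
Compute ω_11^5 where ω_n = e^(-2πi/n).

ω_11^5 = e^(-2πi·5/11)
= cos(-2π·5/11) + i·sin(-2π·5/11)
= cos(-10π/11) + i·sin(-10π/11)

ω_11^5 = cos(-10π/11) + i·sin(-10π/11) = -0.9595-0.2817i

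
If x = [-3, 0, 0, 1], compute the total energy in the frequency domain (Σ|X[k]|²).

Parseval: Σ|x[n]|² = (1/N)Σ|X[k]|², so Σ|X[k]|² = N·Σ|x[n]|² = 4·10.0000

Σ|X[k]|² = N·Σ|x[n]|² = 4·10.0000 = 40.0000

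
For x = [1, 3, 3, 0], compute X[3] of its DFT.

X[3] = Σ(n=0 to 3) x[n] · ω_4^(3n) where ω_4 = e^(-2πi/4)
= (1)·ω_4^0 + (3)·ω_4^3 + (3)·ω_4^6 + (0)·ω_4^9

X[3] = -2+3i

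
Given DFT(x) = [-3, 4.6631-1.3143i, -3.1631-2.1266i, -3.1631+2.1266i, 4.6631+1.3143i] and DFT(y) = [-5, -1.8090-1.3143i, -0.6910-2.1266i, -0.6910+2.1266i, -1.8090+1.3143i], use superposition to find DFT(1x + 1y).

By linearity: DFT(1x + 1y) = 1·DFT(x) + 1·DFT(y)
= 1·[-3, 4.6631-1.3143i, -3.1631-2.1266i, -3.1631+2.1266i, 4.6631+1.3143i] + 1·[-5, -1.8090-1.3143i, -0.6910-2.1266i, -0.6910+2.1266i, -1.8090+1.3143i]

Computing element-wise:
Z[0] = 1·(-3) + 1·(-5) = -8
Z[1] = 1·(4.6631-1.3143i) + 1·(-1.8090-1.3143i) = 2.8541-2.6286i
Z[2] = 1·(-3.1631-2.1266i) + 1·(-0.6910-2.1266i) = -3.8541-4.2532i
Z[3] = 1·(-3.1631+2.1266i) + 1·(-0.6910+2.1266i) = -3.8541+4.2532i
Z[4] = 1·(4.6631+1.3143i) + 1·(-1.8090+1.3143i) = 2.8541+2.6286i

DFT(1x + 1y) = 1·X + 1·Y = [-8, 2.8541-2.6286i, -3.8541-4.2532i, -3.8541+4.2532i, 2.8541+2.6286i]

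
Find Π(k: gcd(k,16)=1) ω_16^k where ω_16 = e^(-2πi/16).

The primitive 16th roots of unity are ω_16^k for k coprime to 16: k ∈ {1, 3, 5, 7, 9, 11, 13, 15}
Their product equals the constant term of the cyclotomic polynomial Φ_16(x) up to sign.
For n ≥ 3, the product of all primitive nth roots of unity is 1. (For n=1 it is 1; for n=2 it is -1.)

1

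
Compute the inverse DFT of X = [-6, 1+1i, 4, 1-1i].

x[n] = (1/4) Σ(k=0 to 3) X[k] · e^(2πikn/4)

Computing each x[n]:
x[0] = 0
x[1] = -3
x[2] = -1
x[3] = -2

x = [0, -3, -1, -2]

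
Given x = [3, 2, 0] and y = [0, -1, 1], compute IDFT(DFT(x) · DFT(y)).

(x ⊛ y)[n] = Σ(m=0 to 2) x[m] · y[(n-m) mod 3]

Computing each output sample:
(x ⊛ y)[0] = 2
(x ⊛ y)[1] = -3
(x ⊛ y)[2] = 1

x ⊛ y = [2, -3, 1]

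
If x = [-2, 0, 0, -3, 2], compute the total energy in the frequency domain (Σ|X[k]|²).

Parseval: Σ|x[n]|² = (1/N)Σ|X[k]|², so Σ|X[k]|² = N·Σ|x[n]|² = 5·17.0000

Σ|X[k]|² = N·Σ|x[n]|² = 5·17.0000 = 85.0000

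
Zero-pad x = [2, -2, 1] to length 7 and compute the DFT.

Original 3-point DFT: [1, 2.5000+2.5981i, 2.5000-2.5981i]
Zero-padded 7-point DFT provides frequency interpolation.

DFT_7([x, 0, ...]) = [1, 0.5305+0.5887i, 1.5441+2.3837i, 4.4254+1.6496i, 4.4254-1.6496i, 1.5441-2.3837i, 0.5305-0.5887i]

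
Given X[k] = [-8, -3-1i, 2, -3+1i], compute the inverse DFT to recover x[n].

x[n] = (1/4) Σ(k=0 to 3) X[k] · e^(2πikn/4)

Computing each x[n]:
x[0] = -3
x[1] = -2
x[2] = 0
x[3] = -3

x = [-3, -2, 0, -3]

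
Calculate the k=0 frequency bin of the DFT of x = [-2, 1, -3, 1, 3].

X[0] = Σ(n=0 to 4) x[n] · ω_5^0 = Σ x[n]
= (-2) + (1) + (-3) + (1) + (3)

X[0] = 0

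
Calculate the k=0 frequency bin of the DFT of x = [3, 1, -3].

X[0] = Σ(n=0 to 2) x[n] · ω_3^0 = Σ x[n]
= (3) + (1) + (-3)

X[0] = 1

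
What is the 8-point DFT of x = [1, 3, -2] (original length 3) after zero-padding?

Original 3-point DFT: [2, 0.5000-4.3301i, 0.5000+4.3301i]
Zero-padded 8-point DFT provides frequency interpolation.

DFT_8([x, 0, ...]) = [2, 3.1213-0.1213i, 3-3i, -1.1213-4.1213i, -4, -1.1213+4.1213i, 3+3i, 3.1213+0.1213i]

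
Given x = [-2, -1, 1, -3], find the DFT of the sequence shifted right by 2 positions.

Time shift by 2: X_shifted[k] = ω_4^(2k) · X[k]
Shifted x = [1, -3, -2, -1]

DFT(x[n-2]) = [-5, 3+2i, 3, 3-2i]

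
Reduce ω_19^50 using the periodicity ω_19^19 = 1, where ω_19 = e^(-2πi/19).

Since ω_19^19 = 1, powers reduce modulo 19.
50 mod 19 = 12
So ω_19^50 = ω_19^12 = e^(-2πi·12/19)

ω_19^50 = ω_19^12 = -0.6773+0.7357i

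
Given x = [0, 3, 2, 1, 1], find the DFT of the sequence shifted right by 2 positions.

Time shift by 2: X_shifted[k] = ω_5^(2k) · X[k]
Shifted x = [1, 1, 0, 3, 2]

DFT(x[n-2]) = [7, -0.5000+2.7144i, -0.5000-2.2654i, -0.5000+2.2654i, -0.5000-2.7144i]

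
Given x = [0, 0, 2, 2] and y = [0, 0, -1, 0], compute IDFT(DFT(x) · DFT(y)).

(x ⊛ y)[n] = Σ(m=0 to 3) x[m] · y[(n-m) mod 4]

Computing each output sample:
(x ⊛ y)[0] = -2
(x ⊛ y)[1] = -2
(x ⊛ y)[2] = 0
(x ⊛ y)[3] = 0

x ⊛ y = [-2, -2, 0, 0]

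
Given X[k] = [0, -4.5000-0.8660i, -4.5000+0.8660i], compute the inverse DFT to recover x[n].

x[n] = (1/3) Σ(k=0 to 2) X[k] · e^(2πikn/3)

Computing each x[n]:
x[0] = -3
x[1] = 2
x[2] = 1

x = [-3, 2, 1]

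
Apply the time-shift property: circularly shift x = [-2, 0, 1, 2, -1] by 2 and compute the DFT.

Time shift by 2: X_shifted[k] = ω_5^(2k) · X[k]
Shifted x = [2, -1, -2, 0, 1]

DFT(x[n-2]) = [0, 3.6180+3.0777i, 1.3820-0.7265i, 1.3820+0.7265i, 3.6180-3.0777i]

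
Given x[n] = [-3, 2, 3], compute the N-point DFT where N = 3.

X[k] = Σ(n=0 to 2) x[n] · ω_3^(nk)
where ω_3 = e^(-2πi/3)

Computing each X[k]:
X[0] = 2
X[1] = -5.5000+0.8660i
X[2] = -5.5000-0.8660i

X = [2, -5.5000+0.8660i, -5.5000-0.8660i]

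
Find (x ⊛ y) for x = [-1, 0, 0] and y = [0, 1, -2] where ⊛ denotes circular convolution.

(x ⊛ y)[n] = Σ(m=0 to 2) x[m] · y[(n-m) mod 3]

Computing each output sample:
(x ⊛ y)[0] = 0
(x ⊛ y)[1] = -1
(x ⊛ y)[2] = 2

x ⊛ y = [0, -1, 2]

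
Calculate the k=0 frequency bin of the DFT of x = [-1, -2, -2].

X[0] = Σ(n=0 to 2) x[n] · ω_3^0 = Σ x[n]
= (-1) + (-2) + (-2)

X[0] = -5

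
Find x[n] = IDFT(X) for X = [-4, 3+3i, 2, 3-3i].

x[n] = (1/4) Σ(k=0 to 3) X[k] · e^(2πikn/4)

Computing each x[n]:
x[0] = 1
x[1] = -3
x[2] = -2
x[3] = 0

x = [1, -3, -2, 0]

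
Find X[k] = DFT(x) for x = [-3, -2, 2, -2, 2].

X[k] = Σ(n=0 to 4) x[n] · ω_5^(nk)
where ω_5 = e^(-2πi/5)

Computing each X[k]:
X[0] = -3
X[1] = -3.0000+1.4531i
X[2] = -3.0000+6.1554i
X[3] = -3.0000-6.1554i
X[4] = -3.0000-1.4531i

X = [-3, -3.0000+1.4531i, -3.0000+6.1554i, -3.0000-6.1554i, -3.0000-1.4531i]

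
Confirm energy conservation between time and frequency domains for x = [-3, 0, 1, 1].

Time domain:
Σ|x[n]|² = |-3|² + |0|² + |1|² + |1|² = 11.0000

Frequency domain:
(1/4)Σ|X[k]|² = (1/4)(|-1|² + |-4+1i|² + |-3|² + |-4-1i|²) = (1/4)·44.0000 = 11.0000

Both sides agree, confirming Parseval's theorem.

Σ|x[n]|² = (1/N)Σ|X[k]|² = 11.0000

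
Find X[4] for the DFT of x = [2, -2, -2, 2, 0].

X[4] = Σ(n=0 to 4) x[n] · ω_5^(4n) where ω_5 = e^(-2πi/5)
= (2)·ω_5^0 + (-2)·ω_5^4 + (-2)·ω_5^8 + (2)·ω_5^12 + (0)·ω_5^16

X[4] = 1.3820-4.2533i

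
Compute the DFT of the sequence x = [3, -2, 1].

X[k] = Σ(n=0 to 2) x[n] · ω_3^(nk)
where ω_3 = e^(-2πi/3)

Computing each X[k]:
X[0] = 2
X[1] = 3.5000+2.5981i
X[2] = 3.5000-2.5981i

X = [2, 3.5000+2.5981i, 3.5000-2.5981i]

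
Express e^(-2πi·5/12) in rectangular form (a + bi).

ω_12^5 = e^(-2πi·5/12)
= cos(-2π·5/12) + i·sin(-2π·5/12)
= cos(-10π/12) + i·sin(-10π/12)

ω_12^5 = cos(-10π/12) + i·sin(-10π/12) = -0.8660-0.5000i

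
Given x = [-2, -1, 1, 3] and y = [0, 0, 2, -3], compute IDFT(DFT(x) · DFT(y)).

(x ⊛ y)[n] = Σ(m=0 to 3) x[m] · y[(n-m) mod 4]

Computing each output sample:
(x ⊛ y)[0] = 5
(x ⊛ y)[1] = 3
(x ⊛ y)[2] = -13
(x ⊛ y)[3] = 4

x ⊛ y = [5, 3, -13, 4]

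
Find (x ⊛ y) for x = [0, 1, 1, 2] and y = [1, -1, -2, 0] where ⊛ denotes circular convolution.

(x ⊛ y)[n] = Σ(m=0 to 3) x[m] · y[(n-m) mod 4]

Computing each output sample:
(x ⊛ y)[0] = -4
(x ⊛ y)[1] = -3
(x ⊛ y)[2] = 0
(x ⊛ y)[3] = -1

x ⊛ y = [-4, -3, 0, -1]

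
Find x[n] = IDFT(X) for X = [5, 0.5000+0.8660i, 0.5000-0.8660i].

x[n] = (1/3) Σ(k=0 to 2) X[k] · e^(2πikn/3)

Computing each x[n]:
x[0] = 2
x[1] = 1
x[2] = 2

x = [2, 1, 2]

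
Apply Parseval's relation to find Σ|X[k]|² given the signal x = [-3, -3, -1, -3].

Parseval: Σ|x[n]|² = (1/N)Σ|X[k]|², so Σ|X[k]|² = N·Σ|x[n]|² = 4·28.0000

Σ|X[k]|² = N·Σ|x[n]|² = 4·28.0000 = 112.0000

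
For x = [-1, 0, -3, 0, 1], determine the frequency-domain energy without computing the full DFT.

Parseval: Σ|x[n]|² = (1/N)Σ|X[k]|², so Σ|X[k]|² = N·Σ|x[n]|² = 5·11.0000

Σ|X[k]|² = N·Σ|x[n]|² = 5·11.0000 = 55.0000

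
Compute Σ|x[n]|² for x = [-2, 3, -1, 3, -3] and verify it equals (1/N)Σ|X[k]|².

Time domain:
Σ|x[n]|² = |-2|² + |3|² + |-1|² + |3|² + |-3|² = 32.0000

Frequency domain:
(1/5)Σ|X[k]|² = (1/5)(|0|² + |-3.6180-3.3552i|² + |-1.3820-7.3309i|² + |-1.3820+7.3309i|² + |-3.6180+3.3552i|²) = (1/5)·160.0000 = 32.0000

Both sides agree, confirming Parseval's theorem.

Σ|x[n]|² = (1/N)Σ|X[k]|² = 32.0000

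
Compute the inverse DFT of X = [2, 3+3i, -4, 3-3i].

x[n] = (1/4) Σ(k=0 to 3) X[k] · e^(2πikn/4)

Computing each x[n]:
x[0] = 1
x[1] = 0
x[2] = -2
x[3] = 3

x = [1, 0, -2, 3]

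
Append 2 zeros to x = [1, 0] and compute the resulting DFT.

Original 2-point DFT: [1, 1]
Zero-padded 4-point DFT provides frequency interpolation.

DFT_4([x, 0, ...]) = [1, 1, 1, 1]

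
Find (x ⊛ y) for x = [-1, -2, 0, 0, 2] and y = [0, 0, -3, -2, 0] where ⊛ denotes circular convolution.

(x ⊛ y)[n] = Σ(m=0 to 4) x[m] · y[(n-m) mod 5]

Computing each output sample:
(x ⊛ y)[0] = 0
(x ⊛ y)[1] = -6
(x ⊛ y)[2] = -1
(x ⊛ y)[3] = 8
(x ⊛ y)[4] = 4

x ⊛ y = [0, -6, -1, 8, 4]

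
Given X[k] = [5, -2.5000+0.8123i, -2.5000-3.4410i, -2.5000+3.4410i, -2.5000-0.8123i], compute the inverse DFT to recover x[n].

x[n] = (1/5) Σ(k=0 to 4) X[k] · e^(2πikn/5)

Computing each x[n]:
x[0] = -1
x[1] = 2
x[2] = 0
x[3] = 3
x[4] = 1

x = [-1, 2, 0, 3, 1]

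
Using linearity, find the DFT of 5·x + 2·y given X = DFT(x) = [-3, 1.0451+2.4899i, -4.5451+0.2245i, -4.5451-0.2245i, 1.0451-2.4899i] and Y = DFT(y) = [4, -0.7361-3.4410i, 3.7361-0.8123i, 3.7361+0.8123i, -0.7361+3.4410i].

By linearity: DFT(5x + 2y) = 5·DFT(x) + 2·DFT(y)
= 5·[-3, 1.0451+2.4899i, -4.5451+0.2245i, -4.5451-0.2245i, 1.0451-2.4899i] + 2·[4, -0.7361-3.4410i, 3.7361-0.8123i, 3.7361+0.8123i, -0.7361+3.4410i]

Computing element-wise:
Z[0] = 5·(-3) + 2·(4) = -7
Z[1] = 5·(1.0451+2.4899i) + 2·(-0.7361-3.4410i) = 3.7533+5.5675i
Z[2] = 5·(-4.5451+0.2245i) + 2·(3.7361-0.8123i) = -15.2533-0.5021i
Z[3] = 5·(-4.5451-0.2245i) + 2·(3.7361+0.8123i) = -15.2533+0.5021i
Z[4] = 5·(1.0451-2.4899i) + 2·(-0.7361+3.4410i) = 3.7533-5.5675i

DFT(5x + 2y) = 5·X + 2·Y = [-7, 3.7533+5.5675i, -15.2533-0.5021i, -15.2533+0.5021i, 3.7533-5.5675i]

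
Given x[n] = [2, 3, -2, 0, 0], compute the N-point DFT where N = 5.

X[k] = Σ(n=0 to 4) x[n] · ω_5^(nk)
where ω_5 = e^(-2πi/5)

Computing each X[k]:
X[0] = 3
X[1] = 4.5451-1.6776i
X[2] = -1.0451-3.6655i
X[3] = -1.0451+3.6655i
X[4] = 4.5451+1.6776i

X = [3, 4.5451-1.6776i, -1.0451-3.6655i, -1.0451+3.6655i, 4.5451+1.6776i]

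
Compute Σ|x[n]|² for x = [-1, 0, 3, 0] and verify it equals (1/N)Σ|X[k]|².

Time domain:
Σ|x[n]|² = |-1|² + |0|² + |3|² + |0|² = 10.0000

Frequency domain:
(1/4)Σ|X[k]|² = (1/4)(|2|² + |-4|² + |2|² + |-4|²) = (1/4)·40.0000 = 10.0000

Both sides agree, confirming Parseval's theorem.

Σ|x[n]|² = (1/N)Σ|X[k]|² = 10.0000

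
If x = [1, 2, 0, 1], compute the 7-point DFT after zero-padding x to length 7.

Original 4-point DFT: [4, 1-1i, -2, 1+1i]
Zero-padded 7-point DFT provides frequency interpolation.

DFT_7([x, 0, ...]) = [4, 1.3460-1.9975i, 1.1784-1.1680i, -1.0245-1.8427i, -1.0245+1.8427i, 1.1784+1.1680i, 1.3460+1.9975i]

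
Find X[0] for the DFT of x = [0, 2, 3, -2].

X[0] = Σ(n=0 to 3) x[n] · ω_4^0 = Σ x[n]
= (0) + (2) + (3) + (-2)

X[0] = 3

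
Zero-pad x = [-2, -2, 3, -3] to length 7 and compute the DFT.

Original 4-point DFT: [-4, -5-1i, 6, -5+1i]
Zero-padded 7-point DFT provides frequency interpolation.

DFT_7([x, 0, ...]) = [-4, -1.2116-0.0595i, -6.1283+0.9060i, 2.3400+6.1380i, 2.3400-6.1380i, -6.1283-0.9060i, -1.2116+0.0595i]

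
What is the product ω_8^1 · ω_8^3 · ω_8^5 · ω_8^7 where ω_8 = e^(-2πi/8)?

The primitive 8th roots of unity are ω_8^k for k coprime to 8: k ∈ {1, 3, 5, 7}
Their product equals the constant term of the cyclotomic polynomial Φ_8(x) up to sign.
For n ≥ 3, the product of all primitive nth roots of unity is 1. (For n=1 it is 1; for n=2 it is -1.)

1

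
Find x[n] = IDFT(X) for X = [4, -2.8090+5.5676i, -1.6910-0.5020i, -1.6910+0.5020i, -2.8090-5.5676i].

x[n] = (1/5) Σ(k=0 to 4) X[k] · e^(2πikn/5)

Computing each x[n]:
x[0] = -1
x[1] = -1
x[2] = 0
x[3] = 3
x[4] = 3

x = [-1, -1, 0, 3, 3]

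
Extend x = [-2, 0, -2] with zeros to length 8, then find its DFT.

Original 3-point DFT: [-4, -1.0000-1.7321i, -1.0000+1.7321i]
Zero-padded 8-point DFT provides frequency interpolation.

DFT_8([x, 0, ...]) = [-4, -2+2i, 0, -2-2i, -4, -2+2i, 0, -2-2i]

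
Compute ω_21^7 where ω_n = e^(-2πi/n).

ω_21^7 = e^(-2πi·7/21)
= cos(-2π·7/21) + i·sin(-2π·7/21)
= cos(-14π/21) + i·sin(-14π/21)

ω_21^7 = cos(-14π/21) + i·sin(-14π/21) = -0.5000-0.8660i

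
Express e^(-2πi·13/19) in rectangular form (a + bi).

ω_19^13 = e^(-2πi·13/19)
= cos(-2π·13/19) + i·sin(-2π·13/19)
= cos(-26π/19) + i·sin(-26π/19)

ω_19^13 = cos(-26π/19) + i·sin(-26π/19) = -0.4017+0.9158i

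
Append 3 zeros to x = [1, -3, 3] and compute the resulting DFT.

Original 3-point DFT: [1, 1.0000+5.1962i, 1.0000-5.1962i]
Zero-padded 6-point DFT provides frequency interpolation.

DFT_6([x, 0, ...]) = [1, -2, 1.0000+5.1962i, 7, 1.0000-5.1962i, -2]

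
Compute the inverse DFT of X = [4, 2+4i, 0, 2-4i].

x[n] = (1/4) Σ(k=0 to 3) X[k] · e^(2πikn/4)

Computing each x[n]:
x[0] = 2
x[1] = -1
x[2] = 0
x[3] = 3

x = [2, -1, 0, 3]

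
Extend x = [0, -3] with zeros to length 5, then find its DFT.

Original 2-point DFT: [-3, 3]
Zero-padded 5-point DFT provides frequency interpolation.

DFT_5([x, 0, ...]) = [-3, -0.9271+2.8532i, 2.4271+1.7634i, 2.4271-1.7634i, -0.9271-2.8532i]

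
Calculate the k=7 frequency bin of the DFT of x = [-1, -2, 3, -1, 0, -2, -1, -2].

X[7] = Σ(n=0 to 7) x[n] · ω_8^(7n) where ω_8 = e^(-2πi/8)
= (-1)·ω_8^0 + (-2)·ω_8^7 + (3)·ω_8^14 + (-1)·ω_8^21 + (0)·ω_8^28 + (-2)·ω_8^35 + (-1)·ω_8^42 + (-2)·ω_8^49

X[7] = -1.7071+4.7071i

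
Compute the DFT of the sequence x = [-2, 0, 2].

X[k] = Σ(n=0 to 2) x[n] · ω_3^(nk)
where ω_3 = e^(-2πi/3)

Computing each X[k]:
X[0] = 0
X[1] = -3.0000+1.7321i
X[2] = -3.0000-1.7321i

X = [0, -3.0000+1.7321i, -3.0000-1.7321i]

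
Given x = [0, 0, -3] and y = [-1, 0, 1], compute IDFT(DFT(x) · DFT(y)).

(x ⊛ y)[n] = Σ(m=0 to 2) x[m] · y[(n-m) mod 3]

Computing each output sample:
(x ⊛ y)[0] = 0
(x ⊛ y)[1] = -3
(x ⊛ y)[2] = 3

x ⊛ y = [0, -3, 3]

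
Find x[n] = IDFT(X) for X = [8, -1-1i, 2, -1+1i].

x[n] = (1/4) Σ(k=0 to 3) X[k] · e^(2πikn/4)

Computing each x[n]:
x[0] = 2
x[1] = 2
x[2] = 3
x[3] = 1

x = [2, 2, 3, 1]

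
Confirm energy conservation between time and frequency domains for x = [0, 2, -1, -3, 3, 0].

Time domain:
Σ|x[n]|² = |0|² + |2|² + |-1|² + |-3|² + |3|² + |0|² = 23.0000

Frequency domain:
(1/6)Σ|X[k]|² = (1/6)(|1|² + |3.0000+1.7321i|² + |-5.0000-5.1962i|² + |3|² + |-5.0000+5.1962i|² + |3.0000-1.7321i|²) = (1/6)·138.0000 = 23.0000

Both sides agree, confirming Parseval's theorem.

Σ|x[n]|² = (1/N)Σ|X[k]|² = 23.0000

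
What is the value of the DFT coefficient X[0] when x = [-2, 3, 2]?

X[0] = Σ(n=0 to 2) x[n] · ω_3^0 = Σ x[n]
= (-2) + (3) + (2)

X[0] = 3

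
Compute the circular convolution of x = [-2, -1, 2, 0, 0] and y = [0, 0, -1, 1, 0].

(x ⊛ y)[n] = Σ(m=0 to 4) x[m] · y[(n-m) mod 5]

Computing each output sample:
(x ⊛ y)[0] = 2
(x ⊛ y)[1] = 0
(x ⊛ y)[2] = 2
(x ⊛ y)[3] = -1
(x ⊛ y)[4] = -3

x ⊛ y = [2, 0, 2, -1, -3]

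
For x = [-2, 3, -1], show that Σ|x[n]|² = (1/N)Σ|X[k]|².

Time domain:
Σ|x[n]|² = |-2|² + |3|² + |-1|² = 14.0000

Frequency domain:
(1/3)Σ|X[k]|² = (1/3)(|0|² + |-3.0000-3.4641i|² + |-3.0000+3.4641i|²) = (1/3)·42.0000 = 14.0000

Both sides agree, confirming Parseval's theorem.

Σ|x[n]|² = (1/N)Σ|X[k]|² = 14.0000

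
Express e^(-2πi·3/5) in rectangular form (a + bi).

ω_5^3 = e^(-2πi·3/5)
= cos(-2π·3/5) + i·sin(-2π·3/5)
= cos(-6π/5) + i·sin(-6π/5)

ω_5^3 = cos(-6π/5) + i·sin(-6π/5) = -0.8090+0.5878i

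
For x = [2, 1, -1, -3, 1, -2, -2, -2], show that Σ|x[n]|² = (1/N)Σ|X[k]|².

Time domain:
Σ|x[n]|² = |2|² + |1|² + |-1|² + |-3|² + |1|² + |-2|² + |-2|² + |-2|² = 28.0000

Frequency domain:
(1/8)Σ|X[k]|² = (1/8)(|-6|² + |3.8284-2.4142i|² + |6-4i|² + |-1.8284-0.4142i|² + |6|² + |-1.8284+0.4142i|² + |6+4i|² + |3.8284+2.4142i|²) = (1/8)·224.0000 = 28.0000

Both sides agree, confirming Parseval's theorem.

Σ|x[n]|² = (1/N)Σ|X[k]|² = 28.0000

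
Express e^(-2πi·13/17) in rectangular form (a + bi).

ω_17^13 = e^(-2πi·13/17)
= cos(-2π·13/17) + i·sin(-2π·13/17)
= cos(-26π/17) + i·sin(-26π/17)

ω_17^13 = cos(-26π/17) + i·sin(-26π/17) = 0.0923+0.9957i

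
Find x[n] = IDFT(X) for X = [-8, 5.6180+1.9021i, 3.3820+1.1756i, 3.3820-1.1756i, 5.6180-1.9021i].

x[n] = (1/5) Σ(k=0 to 4) X[k] · e^(2πikn/5)

Computing each x[n]:
x[0] = 2
x[1] = -3
x[2] = -3
x[3] = -3
x[4] = -1

x = [2, -3, -3, -3, -1]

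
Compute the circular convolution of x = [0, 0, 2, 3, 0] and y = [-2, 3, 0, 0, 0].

(x ⊛ y)[n] = Σ(m=0 to 4) x[m] · y[(n-m) mod 5]

Computing each output sample:
(x ⊛ y)[0] = 0
(x ⊛ y)[1] = 0
(x ⊛ y)[2] = -4
(x ⊛ y)[3] = 0
(x ⊛ y)[4] = 9

x ⊛ y = [0, 0, -4, 0, 9]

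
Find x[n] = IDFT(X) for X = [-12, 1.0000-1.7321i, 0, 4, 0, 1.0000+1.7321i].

x[n] = (1/6) Σ(k=0 to 5) X[k] · e^(2πikn/6)

Computing each x[n]:
x[0] = -1
x[1] = -2
x[2] = -1
x[3] = -3
x[4] = -2
x[5] = -3

x = [-1, -2, -1, -3, -2, -3]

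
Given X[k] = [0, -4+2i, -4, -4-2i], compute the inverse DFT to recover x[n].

x[n] = (1/4) Σ(k=0 to 3) X[k] · e^(2πikn/4)

Computing each x[n]:
x[0] = -3
x[1] = 0
x[2] = 1
x[3] = 2

x = [-3, 0, 1, 2]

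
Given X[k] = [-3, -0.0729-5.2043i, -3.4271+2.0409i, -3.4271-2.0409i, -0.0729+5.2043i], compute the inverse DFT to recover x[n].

x[n] = (1/5) Σ(k=0 to 4) X[k] · e^(2πikn/5)

Computing each x[n]:
x[0] = -2
x[1] = 2
x[2] = 1
x[3] = -3
x[4] = -1

x = [-2, 2, 1, -3, -1]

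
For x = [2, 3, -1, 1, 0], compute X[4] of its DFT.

X[4] = Σ(n=0 to 4) x[n] · ω_5^(4n) where ω_5 = e^(-2πi/5)
= (2)·ω_5^0 + (3)·ω_5^4 + (-1)·ω_5^8 + (1)·ω_5^12 + (0)·ω_5^16

X[4] = 2.9271+1.6776i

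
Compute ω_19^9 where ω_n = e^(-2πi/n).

ω_19^9 = e^(-2πi·9/19)
= cos(-2π·9/19) + i·sin(-2π·9/19)
= cos(-18π/19) + i·sin(-18π/19)

ω_19^9 = cos(-18π/19) + i·sin(-18π/19) = -0.9864-0.1646i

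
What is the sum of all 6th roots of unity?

Sum of all nth roots of unity equals 0 for n > 1 (geometric series with r ≠ 1).

0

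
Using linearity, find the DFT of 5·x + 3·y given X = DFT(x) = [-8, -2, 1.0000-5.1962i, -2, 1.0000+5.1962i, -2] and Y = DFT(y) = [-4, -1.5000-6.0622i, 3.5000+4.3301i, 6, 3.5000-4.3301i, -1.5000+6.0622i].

By linearity: DFT(5x + 3y) = 5·DFT(x) + 3·DFT(y)
= 5·[-8, -2, 1.0000-5.1962i, -2, 1.0000+5.1962i, -2] + 3·[-4, -1.5000-6.0622i, 3.5000+4.3301i, 6, 3.5000-4.3301i, -1.5000+6.0622i]

Computing element-wise:
Z[0] = 5·(-8) + 3·(-4) = -52
Z[1] = 5·(-2) + 3·(-1.5000-6.0622i) = -14.5000-18.1866i
Z[2] = 5·(1.0000-5.1962i) + 3·(3.5000+4.3301i) = 15.5000-12.9907i
Z[3] = 5·(-2) + 3·(6) = 8
Z[4] = 5·(1.0000+5.1962i) + 3·(3.5000-4.3301i) = 15.5000+12.9907i
Z[5] = 5·(-2) + 3·(-1.5000+6.0622i) = -14.5000+18.1866i

DFT(5x + 3y) = 5·X + 3·Y = [-52, -14.5000-18.1866i, 15.5000-12.9907i, 8, 15.5000+12.9907i, -14.5000+18.1866i]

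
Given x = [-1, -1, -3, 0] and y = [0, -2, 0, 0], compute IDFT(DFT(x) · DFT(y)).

(x ⊛ y)[n] = Σ(m=0 to 3) x[m] · y[(n-m) mod 4]

Computing each output sample:
(x ⊛ y)[0] = 0
(x ⊛ y)[1] = 2
(x ⊛ y)[2] = 2
(x ⊛ y)[3] = 6

x ⊛ y = [0, 2, 2, 6]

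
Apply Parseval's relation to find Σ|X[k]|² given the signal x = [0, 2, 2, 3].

Parseval: Σ|x[n]|² = (1/N)Σ|X[k]|², so Σ|X[k]|² = N·Σ|x[n]|² = 4·17.0000

Σ|X[k]|² = N·Σ|x[n]|² = 4·17.0000 = 68.0000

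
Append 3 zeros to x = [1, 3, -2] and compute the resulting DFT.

Original 3-point DFT: [2, 0.5000-4.3301i, 0.5000+4.3301i]
Zero-padded 6-point DFT provides frequency interpolation.

DFT_6([x, 0, ...]) = [2, 3.5000-0.8660i, 0.5000-4.3301i, -4, 0.5000+4.3301i, 3.5000+0.8660i]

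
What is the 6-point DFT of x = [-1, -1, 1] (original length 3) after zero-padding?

Original 3-point DFT: [-1, -1.0000+1.7321i, -1.0000-1.7321i]
Zero-padded 6-point DFT provides frequency interpolation.

DFT_6([x, 0, ...]) = [-1, -2, -1.0000+1.7321i, 1, -1.0000-1.7321i, -2]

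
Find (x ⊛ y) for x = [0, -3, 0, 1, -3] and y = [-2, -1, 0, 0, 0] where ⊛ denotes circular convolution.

(x ⊛ y)[n] = Σ(m=0 to 4) x[m] · y[(n-m) mod 5]

Computing each output sample:
(x ⊛ y)[0] = 3
(x ⊛ y)[1] = 6
(x ⊛ y)[2] = 3
(x ⊛ y)[3] = -2
(x ⊛ y)[4] = 5

x ⊛ y = [3, 6, 3, -2, 5]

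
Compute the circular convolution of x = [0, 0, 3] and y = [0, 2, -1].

(x ⊛ y)[n] = Σ(m=0 to 2) x[m] · y[(n-m) mod 3]

Computing each output sample:
(x ⊛ y)[0] = 6
(x ⊛ y)[1] = -3
(x ⊛ y)[2] = 0

x ⊛ y = [6, -3, 0]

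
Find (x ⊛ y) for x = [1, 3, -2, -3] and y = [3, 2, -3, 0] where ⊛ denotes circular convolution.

(x ⊛ y)[n] = Σ(m=0 to 3) x[m] · y[(n-m) mod 4]

Computing each output sample:
(x ⊛ y)[0] = 3
(x ⊛ y)[1] = 20
(x ⊛ y)[2] = -3
(x ⊛ y)[3] = -22

x ⊛ y = [3, 20, -3, -22]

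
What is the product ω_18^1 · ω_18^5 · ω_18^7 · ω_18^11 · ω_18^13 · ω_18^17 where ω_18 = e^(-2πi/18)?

The primitive 18th roots of unity are ω_18^k for k coprime to 18: k ∈ {1, 5, 7, 11, 13, 17}
Their product equals the constant term of the cyclotomic polynomial Φ_18(x) up to sign.
For n ≥ 3, the product of all primitive nth roots of unity is 1. (For n=1 it is 1; for n=2 it is -1.)

1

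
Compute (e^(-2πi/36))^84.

Since ω_36^36 = 1, powers reduce modulo 36.
84 mod 36 = 12
So ω_36^84 = ω_36^12 = e^(-2πi·12/36)

ω_36^84 = ω_36^12 = -0.5000-0.8660i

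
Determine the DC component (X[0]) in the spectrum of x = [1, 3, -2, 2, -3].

X[0] = Σ(n=0 to 4) x[n] · ω_5^0 = Σ x[n]
= (1) + (3) + (-2) + (2) + (-3)

X[0] = 1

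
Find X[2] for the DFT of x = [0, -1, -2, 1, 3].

X[2] = Σ(n=0 to 4) x[n] · ω_5^(2n) where ω_5 = e^(-2πi/5)
= (0)·ω_5^0 + (-1)·ω_5^2 + (-2)·ω_5^4 + (1)·ω_5^6 + (3)·ω_5^8

X[2] = -1.9271-0.5020i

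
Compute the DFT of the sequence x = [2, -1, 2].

X[k] = Σ(n=0 to 2) x[n] · ω_3^(nk)
where ω_3 = e^(-2πi/3)

Computing each X[k]:
X[0] = 3
X[1] = 1.5000+2.5981i
X[2] = 1.5000-2.5981i

X = [3, 1.5000+2.5981i, 1.5000-2.5981i]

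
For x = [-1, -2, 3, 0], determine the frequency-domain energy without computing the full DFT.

Parseval: Σ|x[n]|² = (1/N)Σ|X[k]|², so Σ|X[k]|² = N·Σ|x[n]|² = 4·14.0000

Σ|X[k]|² = N·Σ|x[n]|² = 4·14.0000 = 56.0000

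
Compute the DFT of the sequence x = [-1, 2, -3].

X[k] = Σ(n=0 to 2) x[n] · ω_3^(nk)
where ω_3 = e^(-2πi/3)

Computing each X[k]:
X[0] = -2
X[1] = -0.5000-4.3301i
X[2] = -0.5000+4.3301i

X = [-2, -0.5000-4.3301i, -0.5000+4.3301i]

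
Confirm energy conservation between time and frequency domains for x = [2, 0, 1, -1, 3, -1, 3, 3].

Time domain:
Σ|x[n]|² = |2|² + |0|² + |1|² + |-1|² + |3|² + |-1|² + |3|² + |3|² = 34.0000

Frequency domain:
(1/8)Σ|X[k]|² = (1/8)(|10|² + |2.5355+4.1213i|² + |1+3i|² + |-4.5355+0.1213i|² + |8|² + |-4.5355-0.1213i|² + |1-3i|² + |2.5355-4.1213i|²) = (1/8)·272.0000 = 34.0000

Both sides agree, confirming Parseval's theorem.

Σ|x[n]|² = (1/N)Σ|X[k]|² = 34.0000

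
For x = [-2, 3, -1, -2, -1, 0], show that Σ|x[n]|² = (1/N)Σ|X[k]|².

Time domain:
Σ|x[n]|² = |-2|² + |3|² + |-1|² + |-2|² + |-1|² + |0|² = 19.0000

Frequency domain:
(1/6)Σ|X[k]|² = (1/6)(|-3|² + |2.5000-2.5981i|² + |-4.5000-2.5981i|² + |-5|² + |-4.5000+2.5981i|² + |2.5000+2.5981i|²) = (1/6)·114.0000 = 19.0000

Both sides agree, confirming Parseval's theorem.

Σ|x[n]|² = (1/N)Σ|X[k]|² = 19.0000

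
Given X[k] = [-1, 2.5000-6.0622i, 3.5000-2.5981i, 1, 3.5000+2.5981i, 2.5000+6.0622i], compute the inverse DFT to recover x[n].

x[n] = (1/6) Σ(k=0 to 5) X[k] · e^(2πikn/6)

Computing each x[n]:
x[0] = 2
x[1] = 2
x[2] = 0
x[3] = 0
x[4] = -2
x[5] = -3

x = [2, 2, 0, 0, -2, -3]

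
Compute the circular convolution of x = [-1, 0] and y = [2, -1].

(x ⊛ y)[n] = Σ(m=0 to 1) x[m] · y[(n-m) mod 2]

Computing each output sample:
(x ⊛ y)[0] = -2
(x ⊛ y)[1] = 1

x ⊛ y = [-2, 1]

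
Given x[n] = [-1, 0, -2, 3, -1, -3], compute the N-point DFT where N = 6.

X[k] = Σ(n=0 to 5) x[n] · ω_6^(nk)
where ω_6 = e^(-2πi/6)

Computing each X[k]:
X[0] = -4
X[1] = -4.0000-1.7321i
X[2] = 5.0000-3.4641i
X[3] = -4
X[4] = 5.0000+3.4641i
X[5] = -4.0000+1.7321i

X = [-4, -4.0000-1.7321i, 5.0000-3.4641i, -4, 5.0000+3.4641i, -4.0000+1.7321i]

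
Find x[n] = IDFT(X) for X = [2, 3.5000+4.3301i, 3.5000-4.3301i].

x[n] = (1/3) Σ(k=0 to 2) X[k] · e^(2πikn/3)

Computing each x[n]:
x[0] = 3
x[1] = -3
x[2] = 2

x = [3, -3, 2]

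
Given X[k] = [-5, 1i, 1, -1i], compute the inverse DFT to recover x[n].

x[n] = (1/4) Σ(k=0 to 3) X[k] · e^(2πikn/4)

Computing each x[n]:
x[0] = -1
x[1] = -2
x[2] = -1
x[3] = -1

x = [-1, -2, -1, -1]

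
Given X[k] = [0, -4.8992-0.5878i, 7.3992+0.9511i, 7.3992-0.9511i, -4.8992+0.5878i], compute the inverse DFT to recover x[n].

x[n] = (1/5) Σ(k=0 to 4) X[k] · e^(2πikn/5)

Computing each x[n]:
x[0] = 1
x[1] = -3
x[2] = 3
x[3] = 2
x[4] = -3

x = [1, -3, 3, 2, -3]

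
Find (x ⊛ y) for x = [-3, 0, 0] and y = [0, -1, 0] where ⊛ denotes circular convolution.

(x ⊛ y)[n] = Σ(m=0 to 2) x[m] · y[(n-m) mod 3]

Computing each output sample:
(x ⊛ y)[0] = 0
(x ⊛ y)[1] = 3
(x ⊛ y)[2] = 0

x ⊛ y = [0, 3, 0]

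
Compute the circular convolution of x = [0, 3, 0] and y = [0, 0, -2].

(x ⊛ y)[n] = Σ(m=0 to 2) x[m] · y[(n-m) mod 3]

Computing each output sample:
(x ⊛ y)[0] = -6
(x ⊛ y)[1] = 0
(x ⊛ y)[2] = 0

x ⊛ y = [-6, 0, 0]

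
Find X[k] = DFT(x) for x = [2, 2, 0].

X[k] = Σ(n=0 to 2) x[n] · ω_3^(nk)
where ω_3 = e^(-2πi/3)

Computing each X[k]:
X[0] = 4
X[1] = 1.0000-1.7321i
X[2] = 1.0000+1.7321i

X = [4, 1.0000-1.7321i, 1.0000+1.7321i]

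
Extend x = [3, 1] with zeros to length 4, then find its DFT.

Original 2-point DFT: [4, 2]
Zero-padded 4-point DFT provides frequency interpolation.

DFT_4([x, 0, ...]) = [4, 3-1i, 2, 3+1i]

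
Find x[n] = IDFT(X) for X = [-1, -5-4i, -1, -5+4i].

x[n] = (1/4) Σ(k=0 to 3) X[k] · e^(2πikn/4)

Computing each x[n]:
x[0] = -3
x[1] = 2
x[2] = 2
x[3] = -2

x = [-3, 2, 2, -2]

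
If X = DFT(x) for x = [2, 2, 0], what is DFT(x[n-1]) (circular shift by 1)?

Time shift by 1: X_shifted[k] = ω_3^(1k) · X[k]
Shifted x = [0, 2, 2]

DFT(x[n-1]) = [4, -2, -2]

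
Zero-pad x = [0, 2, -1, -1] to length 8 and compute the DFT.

Original 4-point DFT: [0, 1-3i, -2, 1+3i]
Zero-padded 8-point DFT provides frequency interpolation.

DFT_8([x, 0, ...]) = [0, 2.1213+0.2929i, 1-3i, -2.1213-1.7071i, -2, -2.1213+1.7071i, 1+3i, 2.1213-0.2929i]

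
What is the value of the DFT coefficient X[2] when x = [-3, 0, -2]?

X[2] = Σ(n=0 to 2) x[n] · ω_3^(2n) where ω_3 = e^(-2πi/3)
= (-3)·ω_3^0 + (0)·ω_3^2 + (-2)·ω_3^4

X[2] = -2.0000+1.7321i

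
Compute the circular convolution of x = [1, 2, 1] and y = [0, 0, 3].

(x ⊛ y)[n] = Σ(m=0 to 2) x[m] · y[(n-m) mod 3]

Computing each output sample:
(x ⊛ y)[0] = 6
(x ⊛ y)[1] = 3
(x ⊛ y)[2] = 3

x ⊛ y = [6, 3, 3]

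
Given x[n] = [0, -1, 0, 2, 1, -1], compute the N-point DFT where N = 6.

X[k] = Σ(n=0 to 5) x[n] · ω_6^(nk)
where ω_6 = e^(-2πi/6)

Computing each X[k]:
X[0] = 1
X[1] = -3.5000+0.8660i
X[2] = 2.5000-0.8660i
X[3] = 1
X[4] = 2.5000+0.8660i
X[5] = -3.5000-0.8660i

X = [1, -3.5000+0.8660i, 2.5000-0.8660i, 1, 2.5000+0.8660i, -3.5000-0.8660i]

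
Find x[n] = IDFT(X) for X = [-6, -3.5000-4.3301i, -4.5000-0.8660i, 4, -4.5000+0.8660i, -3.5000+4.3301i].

x[n] = (1/6) Σ(k=0 to 5) X[k] · e^(2πikn/6)

Computing each x[n]:
x[0] = -3
x[1] = 0
x[2] = 2
x[3] = -2
x[4] = 0
x[5] = -3

x = [-3, 0, 2, -2, 0, -3]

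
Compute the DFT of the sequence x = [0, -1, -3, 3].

X[k] = Σ(n=0 to 3) x[n] · ω_4^(nk)
where ω_4 = e^(-2πi/4)

Computing each X[k]:
X[0] = -1
X[1] = 3+4i
X[2] = -5
X[3] = 3-4i

X = [-1, 3+4i, -5, 3-4i]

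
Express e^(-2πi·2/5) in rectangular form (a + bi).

ω_5^2 = e^(-2πi·2/5)
= cos(-2π·2/5) + i·sin(-2π·2/5)
= cos(-4π/5) + i·sin(-4π/5)

ω_5^2 = cos(-4π/5) + i·sin(-4π/5) = -0.8090-0.5878i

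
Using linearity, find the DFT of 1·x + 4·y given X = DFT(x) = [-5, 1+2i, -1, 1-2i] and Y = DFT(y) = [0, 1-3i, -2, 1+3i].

By linearity: DFT(1x + 4y) = 1·DFT(x) + 4·DFT(y)
= 1·[-5, 1+2i, -1, 1-2i] + 4·[0, 1-3i, -2, 1+3i]

Computing element-wise:
Z[0] = 1·(-5) + 4·(0) = -5
Z[1] = 1·(1+2i) + 4·(1-3i) = 5-10i
Z[2] = 1·(-1) + 4·(-2) = -9
Z[3] = 1·(1-2i) + 4·(1+3i) = 5+10i

DFT(1x + 4y) = 1·X + 4·Y = [-5, 5-10i, -9, 5+10i]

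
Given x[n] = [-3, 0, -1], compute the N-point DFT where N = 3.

X[k] = Σ(n=0 to 2) x[n] · ω_3^(nk)
where ω_3 = e^(-2πi/3)

Computing each X[k]:
X[0] = -4
X[1] = -2.5000-0.8660i
X[2] = -2.5000+0.8660i

X = [-4, -2.5000-0.8660i, -2.5000+0.8660i]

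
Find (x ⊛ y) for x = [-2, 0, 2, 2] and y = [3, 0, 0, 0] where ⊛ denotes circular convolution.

(x ⊛ y)[n] = Σ(m=0 to 3) x[m] · y[(n-m) mod 4]

Computing each output sample:
(x ⊛ y)[0] = -6
(x ⊛ y)[1] = 0
(x ⊛ y)[2] = 6
(x ⊛ y)[3] = 6

x ⊛ y = [-6, 0, 6, 6]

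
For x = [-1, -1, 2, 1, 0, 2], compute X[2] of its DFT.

X[2] = Σ(n=0 to 5) x[n] · ω_6^(2n) where ω_6 = e^(-2πi/6)
= (-1)·ω_6^0 + (-1)·ω_6^2 + (2)·ω_6^4 + (1)·ω_6^6 + (0)·ω_6^8 + (2)·ω_6^10

X[2] = -1.5000+4.3301i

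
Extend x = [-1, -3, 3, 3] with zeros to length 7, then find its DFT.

Original 4-point DFT: [2, -4+6i, 2, -4-6i]
Zero-padded 7-point DFT provides frequency interpolation.

DFT_7([x, 0, ...]) = [2, -6.2409-1.8809i, -1.1649+6.5719i, 2.9058+0.7224i, 2.9058-0.7224i, -1.1649-6.5719i, -6.2409+1.8809i]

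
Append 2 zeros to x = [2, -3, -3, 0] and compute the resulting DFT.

Original 4-point DFT: [-4, 5+3i, 2, 5-3i]
Zero-padded 6-point DFT provides frequency interpolation.

DFT_6([x, 0, ...]) = [-4, 2.0000+5.1962i, 5, 2, 5, 2.0000-5.1962i]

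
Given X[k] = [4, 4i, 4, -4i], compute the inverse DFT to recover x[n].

x[n] = (1/4) Σ(k=0 to 3) X[k] · e^(2πikn/4)

Computing each x[n]:
x[0] = 2
x[1] = -2
x[2] = 2
x[3] = 2

x = [2, -2, 2, 2]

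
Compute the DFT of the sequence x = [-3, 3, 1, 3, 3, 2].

X[k] = Σ(n=0 to 5) x[n] · ω_6^(nk)
where ω_6 = e^(-2πi/6)

Computing each X[k]:
X[0] = 9
X[1] = -5.5000+0.8660i
X[2] = -4.5000-2.5981i
X[3] = -7
X[4] = -4.5000+2.5981i
X[5] = -5.5000-0.8660i

X = [9, -5.5000+0.8660i, -4.5000-2.5981i, -7, -4.5000+2.5981i, -5.5000-0.8660i]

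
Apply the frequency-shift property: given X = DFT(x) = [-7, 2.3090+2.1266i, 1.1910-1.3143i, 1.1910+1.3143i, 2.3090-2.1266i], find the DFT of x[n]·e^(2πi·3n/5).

Modulation property: DFT(ω_5^(-3n)·x[n]) = X[(k-3) mod 5], so circularly shift X by 3 positions.

X[k-3] = [1.1910-1.3143i, 1.1910+1.3143i, 2.3090-2.1266i, -7, 2.3090+2.1266i]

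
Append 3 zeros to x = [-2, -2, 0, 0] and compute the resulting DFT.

Original 4-point DFT: [-4, -2+2i, 0, -2-2i]
Zero-padded 7-point DFT provides frequency interpolation.

DFT_7([x, 0, ...]) = [-4, -3.2470+1.5637i, -1.5550+1.9499i, -0.1981+0.8678i, -0.1981-0.8678i, -1.5550-1.9499i, -3.2470-1.5637i]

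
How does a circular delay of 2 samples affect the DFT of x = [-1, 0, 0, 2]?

Time shift by 2: X_shifted[k] = ω_4^(2k) · X[k]
Shifted x = [0, 2, -1, 0]

DFT(x[n-2]) = [1, 1-2i, -3, 1+2i]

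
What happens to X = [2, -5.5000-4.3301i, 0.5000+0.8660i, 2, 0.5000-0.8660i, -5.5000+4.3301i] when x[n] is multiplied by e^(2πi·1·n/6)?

Modulation property: DFT(ω_6^(-1n)·x[n]) = X[(k-1) mod 6], so circularly shift X by 1 positions.

X[k-1] = [-5.5000+4.3301i, 2, -5.5000-4.3301i, 0.5000+0.8660i, 2, 0.5000-0.8660i]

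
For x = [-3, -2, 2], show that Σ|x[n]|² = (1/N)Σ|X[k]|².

Time domain:
Σ|x[n]|² = |-3|² + |-2|² + |2|² = 17.0000

Frequency domain:
(1/3)Σ|X[k]|² = (1/3)(|-3|² + |-3.0000+3.4641i|² + |-3.0000-3.4641i|²) = (1/3)·51.0000 = 17.0000

Both sides agree, confirming Parseval's theorem.

Σ|x[n]|² = (1/N)Σ|X[k]|² = 17.0000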